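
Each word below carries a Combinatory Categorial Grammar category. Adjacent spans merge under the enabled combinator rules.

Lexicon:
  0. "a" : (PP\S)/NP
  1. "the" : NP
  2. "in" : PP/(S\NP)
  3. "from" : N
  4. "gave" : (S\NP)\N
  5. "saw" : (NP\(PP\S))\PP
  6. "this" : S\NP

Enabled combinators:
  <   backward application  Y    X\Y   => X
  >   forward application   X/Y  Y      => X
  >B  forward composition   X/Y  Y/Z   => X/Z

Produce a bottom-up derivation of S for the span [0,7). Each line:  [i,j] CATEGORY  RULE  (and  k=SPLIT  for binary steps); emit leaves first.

[0,1] (PP\S)/NP  lex  "a"
[1,2] NP  lex  "the"
[0,2] PP\S  >  k=1
[2,3] PP/(S\NP)  lex  "in"
[3,4] N  lex  "from"
[4,5] (S\NP)\N  lex  "gave"
[3,5] S\NP  <  k=4
[2,5] PP  >  k=3
[5,6] (NP\(PP\S))\PP  lex  "saw"
[2,6] NP\(PP\S)  <  k=5
[0,6] NP  <  k=2
[6,7] S\NP  lex  "this"
[0,7] S  <  k=6

[0,7] S   <
  [0,6] NP   <
    [0,2] PP\S   >
      [0,1] "a" : (PP\S)/NP
      [1,2] "the" : NP
    [2,6] NP\(PP\S)   <
      [2,5] PP   >
        [2,3] "in" : PP/(S\NP)
        [3,5] S\NP   <
          [3,4] "from" : N
          [4,5] "gave" : (S\NP)\N
      [5,6] "saw" : (NP\(PP\S))\PP
  [6,7] "this" : S\NP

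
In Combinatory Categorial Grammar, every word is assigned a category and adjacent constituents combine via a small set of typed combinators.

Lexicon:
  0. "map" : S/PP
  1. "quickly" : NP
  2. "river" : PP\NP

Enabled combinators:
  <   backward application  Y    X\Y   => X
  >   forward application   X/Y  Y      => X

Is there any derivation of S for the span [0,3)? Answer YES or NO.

[0,3] S   >
  [0,1] "map" : S/PP
  [1,3] PP   <
    [1,2] "quickly" : NP
    [2,3] "river" : PP\NP

YES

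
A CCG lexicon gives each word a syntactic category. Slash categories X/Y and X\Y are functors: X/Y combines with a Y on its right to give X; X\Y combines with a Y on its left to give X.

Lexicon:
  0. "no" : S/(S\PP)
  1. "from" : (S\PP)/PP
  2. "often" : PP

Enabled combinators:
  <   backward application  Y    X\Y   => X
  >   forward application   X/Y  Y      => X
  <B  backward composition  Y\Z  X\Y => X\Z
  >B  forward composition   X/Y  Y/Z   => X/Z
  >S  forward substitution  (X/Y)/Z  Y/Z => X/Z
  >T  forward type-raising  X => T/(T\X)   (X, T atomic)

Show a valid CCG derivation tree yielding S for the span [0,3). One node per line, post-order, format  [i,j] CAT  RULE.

[0,3] S   >
  [0,1] "no" : S/(S\PP)
  [1,3] S\PP   >
    [1,2] "from" : (S\PP)/PP
    [2,3] "often" : PP

[0,1] S/(S\PP)  lex  "no"
[1,2] (S\PP)/PP  lex  "from"
[2,3] PP  lex  "often"
[1,3] S\PP  >  k=2
[0,3] S  >  k=1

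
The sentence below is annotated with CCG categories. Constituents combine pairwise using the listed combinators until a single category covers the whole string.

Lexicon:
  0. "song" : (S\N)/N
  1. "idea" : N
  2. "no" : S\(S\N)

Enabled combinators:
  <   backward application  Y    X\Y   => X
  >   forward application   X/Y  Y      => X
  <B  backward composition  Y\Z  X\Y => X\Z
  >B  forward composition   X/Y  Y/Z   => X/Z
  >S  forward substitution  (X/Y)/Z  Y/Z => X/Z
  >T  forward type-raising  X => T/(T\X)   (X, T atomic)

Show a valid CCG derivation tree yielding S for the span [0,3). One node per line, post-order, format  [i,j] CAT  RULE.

[0,1] (S\N)/N  lex  "song"
[1,2] N  lex  "idea"
[0,2] S\N  >  k=1
[2,3] S\(S\N)  lex  "no"
[0,3] S  <  k=2

[0,3] S   <
  [0,2] S\N   >
    [0,1] "song" : (S\N)/N
    [1,2] "idea" : N
  [2,3] "no" : S\(S\N)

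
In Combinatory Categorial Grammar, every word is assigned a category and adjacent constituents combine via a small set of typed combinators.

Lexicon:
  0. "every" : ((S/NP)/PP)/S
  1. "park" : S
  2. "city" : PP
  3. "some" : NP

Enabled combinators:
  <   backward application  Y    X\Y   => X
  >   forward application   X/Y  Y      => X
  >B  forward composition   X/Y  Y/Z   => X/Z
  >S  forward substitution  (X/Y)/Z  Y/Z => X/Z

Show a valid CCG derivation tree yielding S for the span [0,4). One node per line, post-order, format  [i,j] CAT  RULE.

[0,4] S   >
  [0,3] S/NP   >
    [0,2] (S/NP)/PP   >
      [0,1] "every" : ((S/NP)/PP)/S
      [1,2] "park" : S
    [2,3] "city" : PP
  [3,4] "some" : NP

[0,1] ((S/NP)/PP)/S  lex  "every"
[1,2] S  lex  "park"
[0,2] (S/NP)/PP  >  k=1
[2,3] PP  lex  "city"
[0,3] S/NP  >  k=2
[3,4] NP  lex  "some"
[0,4] S  >  k=3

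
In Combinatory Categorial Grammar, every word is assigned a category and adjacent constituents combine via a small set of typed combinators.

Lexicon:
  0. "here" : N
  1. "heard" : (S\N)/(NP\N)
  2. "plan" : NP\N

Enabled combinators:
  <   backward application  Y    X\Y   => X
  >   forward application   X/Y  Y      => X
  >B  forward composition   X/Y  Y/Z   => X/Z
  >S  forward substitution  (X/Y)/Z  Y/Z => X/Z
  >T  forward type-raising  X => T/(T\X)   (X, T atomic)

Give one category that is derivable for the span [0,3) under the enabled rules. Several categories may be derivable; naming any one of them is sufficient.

S

[0,3] S   >
  [0,1] S/(S\N)   >T
    [0,1] "here" : N
  [1,3] S\N   >
    [1,2] "heard" : (S\N)/(NP\N)
    [2,3] "plan" : NP\N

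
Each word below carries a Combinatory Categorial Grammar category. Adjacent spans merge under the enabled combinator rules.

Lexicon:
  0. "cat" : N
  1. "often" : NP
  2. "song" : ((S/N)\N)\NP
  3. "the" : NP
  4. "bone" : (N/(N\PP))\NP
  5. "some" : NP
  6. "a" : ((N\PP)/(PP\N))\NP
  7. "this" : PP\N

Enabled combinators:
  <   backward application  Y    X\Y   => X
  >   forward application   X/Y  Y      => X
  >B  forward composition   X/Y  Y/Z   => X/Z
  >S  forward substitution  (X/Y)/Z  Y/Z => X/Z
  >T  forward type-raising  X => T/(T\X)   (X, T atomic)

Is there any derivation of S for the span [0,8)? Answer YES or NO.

[0,8] S   >
  [0,3] S/N   <
    [0,1] "cat" : N
    [1,3] (S/N)\N   <
      [1,2] "often" : NP
      [2,3] "song" : ((S/N)\N)\NP
  [3,8] N   >
    [3,5] N/(N\PP)   <
      [3,4] "the" : NP
      [4,5] "bone" : (N/(N\PP))\NP
    [5,8] N\PP   >
      [5,7] (N\PP)/(PP\N)   <
        [5,6] "some" : NP
        [6,7] "a" : ((N\PP)/(PP\N))\NP
      [7,8] "this" : PP\N

YES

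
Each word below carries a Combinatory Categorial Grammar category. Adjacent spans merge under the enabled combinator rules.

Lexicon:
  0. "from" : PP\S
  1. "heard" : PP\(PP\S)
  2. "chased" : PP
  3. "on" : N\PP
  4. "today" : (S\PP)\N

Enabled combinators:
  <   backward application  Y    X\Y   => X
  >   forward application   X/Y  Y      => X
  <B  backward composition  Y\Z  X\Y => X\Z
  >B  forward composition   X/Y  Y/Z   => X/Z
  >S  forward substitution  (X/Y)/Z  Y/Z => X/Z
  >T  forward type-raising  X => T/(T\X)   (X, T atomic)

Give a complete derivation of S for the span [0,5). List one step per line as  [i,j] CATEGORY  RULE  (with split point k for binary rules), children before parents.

[0,5] S   <
  [0,2] PP   <
    [0,1] "from" : PP\S
    [1,2] "heard" : PP\(PP\S)
  [2,5] S\PP   <
    [2,4] N   <
      [2,3] "chased" : PP
      [3,4] "on" : N\PP
    [4,5] "today" : (S\PP)\N

[0,1] PP\S  lex  "from"
[1,2] PP\(PP\S)  lex  "heard"
[0,2] PP  <  k=1
[2,3] PP  lex  "chased"
[3,4] N\PP  lex  "on"
[2,4] N  <  k=3
[4,5] (S\PP)\N  lex  "today"
[2,5] S\PP  <  k=4
[0,5] S  <  k=2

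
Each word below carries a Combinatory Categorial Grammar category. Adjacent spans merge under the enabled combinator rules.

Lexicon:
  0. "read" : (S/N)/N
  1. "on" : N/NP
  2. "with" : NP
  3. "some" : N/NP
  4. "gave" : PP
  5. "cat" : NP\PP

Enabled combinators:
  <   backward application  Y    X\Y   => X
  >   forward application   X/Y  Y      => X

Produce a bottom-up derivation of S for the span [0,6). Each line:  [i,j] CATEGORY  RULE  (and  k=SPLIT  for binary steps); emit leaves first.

[0,1] (S/N)/N  lex  "read"
[1,2] N/NP  lex  "on"
[2,3] NP  lex  "with"
[1,3] N  >  k=2
[0,3] S/N  >  k=1
[3,4] N/NP  lex  "some"
[4,5] PP  lex  "gave"
[5,6] NP\PP  lex  "cat"
[4,6] NP  <  k=5
[3,6] N  >  k=4
[0,6] S  >  k=3

[0,6] S   >
  [0,3] S/N   >
    [0,1] "read" : (S/N)/N
    [1,3] N   >
      [1,2] "on" : N/NP
      [2,3] "with" : NP
  [3,6] N   >
    [3,4] "some" : N/NP
    [4,6] NP   <
      [4,5] "gave" : PP
      [5,6] "cat" : NP\PP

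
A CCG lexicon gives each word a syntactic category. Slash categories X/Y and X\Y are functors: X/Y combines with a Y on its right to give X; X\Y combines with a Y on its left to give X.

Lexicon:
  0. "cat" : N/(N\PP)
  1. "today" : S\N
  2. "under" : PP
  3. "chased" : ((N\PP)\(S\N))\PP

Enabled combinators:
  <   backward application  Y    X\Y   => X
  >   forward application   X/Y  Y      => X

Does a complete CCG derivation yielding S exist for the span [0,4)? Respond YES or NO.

NO

N/(N\PP) S\N PP ((N\PP)\(S\N))\PP
CKY chart[0,4] = {N}; S ∉ chart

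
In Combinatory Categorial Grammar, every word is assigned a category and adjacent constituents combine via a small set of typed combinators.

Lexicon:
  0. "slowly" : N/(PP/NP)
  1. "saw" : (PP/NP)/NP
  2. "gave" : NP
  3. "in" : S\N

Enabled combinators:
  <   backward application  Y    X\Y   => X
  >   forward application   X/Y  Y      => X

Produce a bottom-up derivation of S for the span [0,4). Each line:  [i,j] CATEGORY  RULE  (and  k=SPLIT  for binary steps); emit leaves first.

[0,4] S   <
  [0,3] N   >
    [0,1] "slowly" : N/(PP/NP)
    [1,3] PP/NP   >
      [1,2] "saw" : (PP/NP)/NP
      [2,3] "gave" : NP
  [3,4] "in" : S\N

[0,1] N/(PP/NP)  lex  "slowly"
[1,2] (PP/NP)/NP  lex  "saw"
[2,3] NP  lex  "gave"
[1,3] PP/NP  >  k=2
[0,3] N  >  k=1
[3,4] S\N  lex  "in"
[0,4] S  <  k=3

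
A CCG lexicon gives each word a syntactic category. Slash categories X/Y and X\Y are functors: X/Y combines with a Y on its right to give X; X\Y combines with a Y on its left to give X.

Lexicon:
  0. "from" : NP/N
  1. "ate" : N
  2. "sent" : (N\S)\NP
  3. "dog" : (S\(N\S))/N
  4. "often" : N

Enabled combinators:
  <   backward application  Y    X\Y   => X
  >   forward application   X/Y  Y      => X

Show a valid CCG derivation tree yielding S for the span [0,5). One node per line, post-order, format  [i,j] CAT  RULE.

[0,1] NP/N  lex  "from"
[1,2] N  lex  "ate"
[0,2] NP  >  k=1
[2,3] (N\S)\NP  lex  "sent"
[0,3] N\S  <  k=2
[3,4] (S\(N\S))/N  lex  "dog"
[4,5] N  lex  "often"
[3,5] S\(N\S)  >  k=4
[0,5] S  <  k=3

[0,5] S   <
  [0,3] N\S   <
    [0,2] NP   >
      [0,1] "from" : NP/N
      [1,2] "ate" : N
    [2,3] "sent" : (N\S)\NP
  [3,5] S\(N\S)   >
    [3,4] "dog" : (S\(N\S))/N
    [4,5] "often" : N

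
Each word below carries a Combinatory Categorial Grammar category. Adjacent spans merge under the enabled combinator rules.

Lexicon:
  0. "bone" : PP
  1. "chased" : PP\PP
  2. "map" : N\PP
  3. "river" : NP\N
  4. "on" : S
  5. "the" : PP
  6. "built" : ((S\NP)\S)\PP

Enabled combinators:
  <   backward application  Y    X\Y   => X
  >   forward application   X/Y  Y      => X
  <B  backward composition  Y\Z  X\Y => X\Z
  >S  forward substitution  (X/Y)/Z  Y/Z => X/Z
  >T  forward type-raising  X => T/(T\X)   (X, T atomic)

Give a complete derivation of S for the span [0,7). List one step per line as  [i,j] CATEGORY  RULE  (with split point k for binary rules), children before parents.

[0,1] PP  lex  "bone"
[1,2] PP\PP  lex  "chased"
[2,3] N\PP  lex  "map"
[1,3] N\PP  <B  k=2
[3,4] NP\N  lex  "river"
[1,4] NP\PP  <B  k=3
[0,4] NP  <  k=1
[4,5] S  lex  "on"
[5,6] PP  lex  "the"
[6,7] ((S\NP)\S)\PP  lex  "built"
[5,7] (S\NP)\S  <  k=6
[4,7] S\NP  <  k=5
[0,7] S  <  k=4

[0,7] S   <
  [0,4] NP   <
    [0,1] "bone" : PP
    [1,4] NP\PP   <B
      [1,3] N\PP   <B
        [1,2] "chased" : PP\PP
        [2,3] "map" : N\PP
      [3,4] "river" : NP\N
  [4,7] S\NP   <
    [4,5] "on" : S
    [5,7] (S\NP)\S   <
      [5,6] "the" : PP
      [6,7] "built" : ((S\NP)\S)\PP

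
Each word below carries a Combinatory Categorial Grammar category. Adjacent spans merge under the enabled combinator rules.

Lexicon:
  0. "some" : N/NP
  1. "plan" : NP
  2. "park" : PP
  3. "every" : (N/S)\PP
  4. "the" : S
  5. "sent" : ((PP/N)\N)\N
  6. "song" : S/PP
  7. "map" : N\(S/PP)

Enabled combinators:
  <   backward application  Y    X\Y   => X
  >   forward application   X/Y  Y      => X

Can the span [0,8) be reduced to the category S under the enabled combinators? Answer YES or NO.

NO

N/NP NP PP (N/S)\PP S ((PP/N)\N)\N S/PP N\(S/PP)
CKY chart[0,8] = {PP}; S ∉ chart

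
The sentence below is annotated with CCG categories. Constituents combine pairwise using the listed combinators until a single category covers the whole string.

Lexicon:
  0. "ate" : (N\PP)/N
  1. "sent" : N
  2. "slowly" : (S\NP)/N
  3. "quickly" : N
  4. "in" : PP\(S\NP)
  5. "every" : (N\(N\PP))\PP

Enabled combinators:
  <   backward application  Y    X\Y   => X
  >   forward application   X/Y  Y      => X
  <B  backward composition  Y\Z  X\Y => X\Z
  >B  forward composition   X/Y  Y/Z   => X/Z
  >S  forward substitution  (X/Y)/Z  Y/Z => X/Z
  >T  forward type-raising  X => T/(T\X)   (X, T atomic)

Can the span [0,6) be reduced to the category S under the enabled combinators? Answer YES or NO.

(N\PP)/N N (S\NP)/N N PP\(S\NP) (N\(N\PP))\PP
CKY chart[0,6] = {N, N/(N\N), NP/(NP\N), PP/(PP\N), S/(S\N)}; S ∉ chart

NO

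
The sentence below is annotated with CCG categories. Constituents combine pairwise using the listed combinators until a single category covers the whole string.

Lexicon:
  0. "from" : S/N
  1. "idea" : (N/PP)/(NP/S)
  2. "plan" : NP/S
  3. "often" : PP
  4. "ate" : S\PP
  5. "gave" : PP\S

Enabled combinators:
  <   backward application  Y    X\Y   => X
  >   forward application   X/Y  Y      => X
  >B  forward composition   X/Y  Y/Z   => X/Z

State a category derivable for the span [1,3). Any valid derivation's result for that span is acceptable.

[0,6] S   >
  [0,1] "from" : S/N
  [1,6] N   >
    [1,3] N/PP   >
      [1,2] "idea" : (N/PP)/(NP/S)
      [2,3] "plan" : NP/S
    [3,6] PP   <
      [3,5] S   <
        [3,4] "often" : PP
        [4,5] "ate" : S\PP
      [5,6] "gave" : PP\S

N/PP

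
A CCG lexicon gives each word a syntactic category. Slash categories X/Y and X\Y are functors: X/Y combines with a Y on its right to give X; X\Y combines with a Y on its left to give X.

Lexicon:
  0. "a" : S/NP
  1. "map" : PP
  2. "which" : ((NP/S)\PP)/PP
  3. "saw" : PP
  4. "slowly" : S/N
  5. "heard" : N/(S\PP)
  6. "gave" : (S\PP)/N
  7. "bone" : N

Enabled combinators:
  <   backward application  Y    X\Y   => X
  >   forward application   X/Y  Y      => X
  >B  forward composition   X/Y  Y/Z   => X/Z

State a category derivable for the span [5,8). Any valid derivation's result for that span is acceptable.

N

[0,8] S   >
  [0,1] "a" : S/NP
  [1,8] NP   >
    [1,4] NP/S   <
      [1,2] "map" : PP
      [2,4] (NP/S)\PP   >
        [2,3] "which" : ((NP/S)\PP)/PP
        [3,4] "saw" : PP
    [4,8] S   >
      [4,5] "slowly" : S/N
      [5,8] N   >
        [5,6] "heard" : N/(S\PP)
        [6,8] S\PP   >
          [6,7] "gave" : (S\PP)/N
          [7,8] "bone" : N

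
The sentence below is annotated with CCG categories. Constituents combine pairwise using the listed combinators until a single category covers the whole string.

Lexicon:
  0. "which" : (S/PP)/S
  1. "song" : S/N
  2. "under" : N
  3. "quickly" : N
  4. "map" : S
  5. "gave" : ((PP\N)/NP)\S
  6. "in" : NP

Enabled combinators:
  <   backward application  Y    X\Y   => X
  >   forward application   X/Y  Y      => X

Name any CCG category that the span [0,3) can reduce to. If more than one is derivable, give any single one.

S/PP

[0,7] S   >
  [0,3] S/PP   >
    [0,1] "which" : (S/PP)/S
    [1,3] S   >
      [1,2] "song" : S/N
      [2,3] "under" : N
  [3,7] PP   <
    [3,4] "quickly" : N
    [4,7] PP\N   >
      [4,6] (PP\N)/NP   <
        [4,5] "map" : S
        [5,6] "gave" : ((PP\N)/NP)\S
      [6,7] "in" : NP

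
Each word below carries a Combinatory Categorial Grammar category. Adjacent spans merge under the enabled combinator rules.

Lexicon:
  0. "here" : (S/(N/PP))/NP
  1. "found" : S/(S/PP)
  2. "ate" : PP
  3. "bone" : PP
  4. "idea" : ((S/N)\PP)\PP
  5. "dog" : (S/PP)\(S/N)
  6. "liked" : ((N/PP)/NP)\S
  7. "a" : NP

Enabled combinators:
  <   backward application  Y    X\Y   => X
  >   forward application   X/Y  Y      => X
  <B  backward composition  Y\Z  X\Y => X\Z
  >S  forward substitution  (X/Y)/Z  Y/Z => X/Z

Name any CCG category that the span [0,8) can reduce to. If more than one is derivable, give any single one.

[0,8] S   >
  [0,7] S/NP   >S
    [0,1] "here" : (S/(N/PP))/NP
    [1,7] (N/PP)/NP   <
      [1,6] S   >
        [1,2] "found" : S/(S/PP)
        [2,6] S/PP   <
          [2,5] S/N   <
            [2,3] "ate" : PP
            [3,5] (S/N)\PP   <
              [3,4] "bone" : PP
              [4,5] "idea" : ((S/N)\PP)\PP
          [5,6] "dog" : (S/PP)\(S/N)
      [6,7] "liked" : ((N/PP)/NP)\S
  [7,8] "a" : NP

S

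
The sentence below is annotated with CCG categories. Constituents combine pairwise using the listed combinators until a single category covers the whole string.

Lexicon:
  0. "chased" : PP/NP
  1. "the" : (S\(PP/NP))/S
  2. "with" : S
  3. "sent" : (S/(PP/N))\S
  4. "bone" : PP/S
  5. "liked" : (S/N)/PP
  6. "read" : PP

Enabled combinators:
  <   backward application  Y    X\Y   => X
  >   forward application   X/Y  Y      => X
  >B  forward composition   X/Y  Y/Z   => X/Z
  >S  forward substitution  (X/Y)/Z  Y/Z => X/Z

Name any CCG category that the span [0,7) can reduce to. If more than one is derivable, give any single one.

S

[0,7] S   >
  [0,4] S/(PP/N)   <
    [0,3] S   <
      [0,1] "chased" : PP/NP
      [1,3] S\(PP/NP)   >
        [1,2] "the" : (S\(PP/NP))/S
        [2,3] "with" : S
    [3,4] "sent" : (S/(PP/N))\S
  [4,7] PP/N   >B
    [4,5] "bone" : PP/S
    [5,7] S/N   >
      [5,6] "liked" : (S/N)/PP
      [6,7] "read" : PP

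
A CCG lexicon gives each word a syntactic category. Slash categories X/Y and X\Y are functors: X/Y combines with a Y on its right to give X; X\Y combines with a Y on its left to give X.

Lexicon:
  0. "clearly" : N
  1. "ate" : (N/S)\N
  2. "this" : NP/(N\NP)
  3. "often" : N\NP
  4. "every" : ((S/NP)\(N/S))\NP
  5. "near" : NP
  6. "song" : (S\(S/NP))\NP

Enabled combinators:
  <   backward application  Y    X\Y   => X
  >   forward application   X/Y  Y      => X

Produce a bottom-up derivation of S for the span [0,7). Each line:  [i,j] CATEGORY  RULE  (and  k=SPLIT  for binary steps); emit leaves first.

[0,7] S   <
  [0,5] S/NP   <
    [0,2] N/S   <
      [0,1] "clearly" : N
      [1,2] "ate" : (N/S)\N
    [2,5] (S/NP)\(N/S)   <
      [2,4] NP   >
        [2,3] "this" : NP/(N\NP)
        [3,4] "often" : N\NP
      [4,5] "every" : ((S/NP)\(N/S))\NP
  [5,7] S\(S/NP)   <
    [5,6] "near" : NP
    [6,7] "song" : (S\(S/NP))\NP

[0,1] N  lex  "clearly"
[1,2] (N/S)\N  lex  "ate"
[0,2] N/S  <  k=1
[2,3] NP/(N\NP)  lex  "this"
[3,4] N\NP  lex  "often"
[2,4] NP  >  k=3
[4,5] ((S/NP)\(N/S))\NP  lex  "every"
[2,5] (S/NP)\(N/S)  <  k=4
[0,5] S/NP  <  k=2
[5,6] NP  lex  "near"
[6,7] (S\(S/NP))\NP  lex  "song"
[5,7] S\(S/NP)  <  k=6
[0,7] S  <  k=5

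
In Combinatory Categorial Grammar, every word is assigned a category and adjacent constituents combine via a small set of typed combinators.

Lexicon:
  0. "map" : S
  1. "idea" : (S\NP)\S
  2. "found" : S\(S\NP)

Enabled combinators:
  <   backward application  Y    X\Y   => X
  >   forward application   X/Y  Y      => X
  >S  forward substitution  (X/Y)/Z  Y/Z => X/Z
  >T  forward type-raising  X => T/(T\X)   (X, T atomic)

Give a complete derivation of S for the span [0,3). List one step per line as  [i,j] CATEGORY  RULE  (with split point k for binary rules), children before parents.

[0,3] S   <
  [0,2] S\NP   <
    [0,1] "map" : S
    [1,2] "idea" : (S\NP)\S
  [2,3] "found" : S\(S\NP)

[0,1] S  lex  "map"
[1,2] (S\NP)\S  lex  "idea"
[0,2] S\NP  <  k=1
[2,3] S\(S\NP)  lex  "found"
[0,3] S  <  k=2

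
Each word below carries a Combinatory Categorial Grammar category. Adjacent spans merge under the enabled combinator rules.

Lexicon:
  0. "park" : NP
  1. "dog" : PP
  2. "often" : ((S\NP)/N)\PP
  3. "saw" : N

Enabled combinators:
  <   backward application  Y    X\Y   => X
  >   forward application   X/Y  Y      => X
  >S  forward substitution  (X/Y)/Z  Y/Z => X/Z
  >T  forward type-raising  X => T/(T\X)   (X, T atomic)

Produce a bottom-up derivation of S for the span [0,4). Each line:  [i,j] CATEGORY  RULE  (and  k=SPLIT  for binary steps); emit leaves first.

[0,1] NP  lex  "park"
[1,2] PP  lex  "dog"
[2,3] ((S\NP)/N)\PP  lex  "often"
[1,3] (S\NP)/N  <  k=2
[3,4] N  lex  "saw"
[1,4] S\NP  >  k=3
[0,4] S  <  k=1

[0,4] S   <
  [0,1] "park" : NP
  [1,4] S\NP   >
    [1,3] (S\NP)/N   <
      [1,2] "dog" : PP
      [2,3] "often" : ((S\NP)/N)\PP
    [3,4] "saw" : N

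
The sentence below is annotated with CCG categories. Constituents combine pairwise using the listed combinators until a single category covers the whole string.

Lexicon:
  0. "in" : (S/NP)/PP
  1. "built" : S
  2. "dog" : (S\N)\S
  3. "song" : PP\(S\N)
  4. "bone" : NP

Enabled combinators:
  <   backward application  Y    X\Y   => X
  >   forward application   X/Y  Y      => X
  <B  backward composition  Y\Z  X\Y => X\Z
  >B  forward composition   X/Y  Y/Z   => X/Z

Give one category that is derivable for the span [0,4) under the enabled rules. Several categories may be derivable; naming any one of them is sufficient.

S/NP

[0,5] S   >
  [0,4] S/NP   >
    [0,1] "in" : (S/NP)/PP
    [1,4] PP   <
      [1,3] S\N   <
        [1,2] "built" : S
        [2,3] "dog" : (S\N)\S
      [3,4] "song" : PP\(S\N)
  [4,5] "bone" : NP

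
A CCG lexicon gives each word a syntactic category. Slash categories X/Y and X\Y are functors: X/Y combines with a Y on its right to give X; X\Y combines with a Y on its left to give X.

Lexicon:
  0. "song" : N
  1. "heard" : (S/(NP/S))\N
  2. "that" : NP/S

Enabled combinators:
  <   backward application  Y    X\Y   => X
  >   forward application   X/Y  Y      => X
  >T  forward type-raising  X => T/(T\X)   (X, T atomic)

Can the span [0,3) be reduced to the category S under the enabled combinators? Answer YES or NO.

[0,3] S   >
  [0,2] S/(NP/S)   <
    [0,1] "song" : N
    [1,2] "heard" : (S/(NP/S))\N
  [2,3] "that" : NP/S

YES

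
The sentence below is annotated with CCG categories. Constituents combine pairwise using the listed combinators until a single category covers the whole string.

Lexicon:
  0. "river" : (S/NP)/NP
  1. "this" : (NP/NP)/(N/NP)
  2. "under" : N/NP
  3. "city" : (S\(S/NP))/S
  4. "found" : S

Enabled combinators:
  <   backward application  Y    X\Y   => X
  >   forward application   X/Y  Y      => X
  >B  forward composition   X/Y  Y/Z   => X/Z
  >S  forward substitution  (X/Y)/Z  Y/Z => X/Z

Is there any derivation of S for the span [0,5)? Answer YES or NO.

[0,5] S   <
  [0,3] S/NP   >S
    [0,1] "river" : (S/NP)/NP
    [1,3] NP/NP   >
      [1,2] "this" : (NP/NP)/(N/NP)
      [2,3] "under" : N/NP
  [3,5] S\(S/NP)   >
    [3,4] "city" : (S\(S/NP))/S
    [4,5] "found" : S

YES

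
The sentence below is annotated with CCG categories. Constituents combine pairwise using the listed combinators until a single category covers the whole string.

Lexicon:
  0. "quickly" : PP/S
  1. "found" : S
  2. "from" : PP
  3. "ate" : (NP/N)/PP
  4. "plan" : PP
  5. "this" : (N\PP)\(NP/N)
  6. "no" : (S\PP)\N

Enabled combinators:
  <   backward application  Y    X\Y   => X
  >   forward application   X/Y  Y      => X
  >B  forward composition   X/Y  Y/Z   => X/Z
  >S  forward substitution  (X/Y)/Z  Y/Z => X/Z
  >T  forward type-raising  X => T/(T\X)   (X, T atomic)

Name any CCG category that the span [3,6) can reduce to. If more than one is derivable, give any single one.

N\PP

[0,7] S   <
  [0,2] PP   >
    [0,1] "quickly" : PP/S
    [1,2] "found" : S
  [2,7] S\PP   <
    [2,6] N   <
      [2,3] "from" : PP
      [3,6] N\PP   <
        [3,5] NP/N   >
          [3,4] "ate" : (NP/N)/PP
          [4,5] "plan" : PP
        [5,6] "this" : (N\PP)\(NP/N)
    [6,7] "no" : (S\PP)\N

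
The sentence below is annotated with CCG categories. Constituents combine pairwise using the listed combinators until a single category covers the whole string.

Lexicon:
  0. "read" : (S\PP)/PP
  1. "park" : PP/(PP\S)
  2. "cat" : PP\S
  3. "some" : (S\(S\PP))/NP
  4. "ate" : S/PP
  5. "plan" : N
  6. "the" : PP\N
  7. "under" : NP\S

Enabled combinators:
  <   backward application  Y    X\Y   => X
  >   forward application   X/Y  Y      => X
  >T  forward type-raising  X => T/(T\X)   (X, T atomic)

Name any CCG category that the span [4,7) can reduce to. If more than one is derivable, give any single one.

[0,8] S   <
  [0,3] S\PP   >
    [0,1] "read" : (S\PP)/PP
    [1,3] PP   >
      [1,2] "park" : PP/(PP\S)
      [2,3] "cat" : PP\S
  [3,8] S\(S\PP)   >
    [3,4] "some" : (S\(S\PP))/NP
    [4,8] NP   <
      [4,7] S   >
        [4,5] "ate" : S/PP
        [5,7] PP   >
          [5,6] PP/(PP\N)   >T
            [5,6] "plan" : N
          [6,7] "the" : PP\N
      [7,8] "under" : NP\S

S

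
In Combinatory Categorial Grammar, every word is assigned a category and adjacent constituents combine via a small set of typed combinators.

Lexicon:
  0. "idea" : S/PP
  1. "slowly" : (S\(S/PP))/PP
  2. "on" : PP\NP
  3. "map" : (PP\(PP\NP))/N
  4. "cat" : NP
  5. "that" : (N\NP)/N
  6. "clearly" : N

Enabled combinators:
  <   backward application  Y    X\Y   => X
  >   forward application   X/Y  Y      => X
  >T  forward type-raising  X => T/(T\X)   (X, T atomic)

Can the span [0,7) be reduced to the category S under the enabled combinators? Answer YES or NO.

YES

[0,7] S   <
  [0,1] "idea" : S/PP
  [1,7] S\(S/PP)   >
    [1,2] "slowly" : (S\(S/PP))/PP
    [2,7] PP   <
      [2,3] "on" : PP\NP
      [3,7] PP\(PP\NP)   >
        [3,4] "map" : (PP\(PP\NP))/N
        [4,7] N   <
          [4,5] "cat" : NP
          [5,7] N\NP   >
            [5,6] "that" : (N\NP)/N
            [6,7] "clearly" : N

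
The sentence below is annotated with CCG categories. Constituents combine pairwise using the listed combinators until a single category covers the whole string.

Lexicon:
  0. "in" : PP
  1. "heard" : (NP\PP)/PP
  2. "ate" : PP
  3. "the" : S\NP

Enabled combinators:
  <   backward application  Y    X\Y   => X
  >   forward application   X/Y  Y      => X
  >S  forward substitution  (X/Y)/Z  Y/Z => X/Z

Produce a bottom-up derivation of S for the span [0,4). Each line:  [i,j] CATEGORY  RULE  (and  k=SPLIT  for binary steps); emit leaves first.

[0,1] PP  lex  "in"
[1,2] (NP\PP)/PP  lex  "heard"
[2,3] PP  lex  "ate"
[1,3] NP\PP  >  k=2
[0,3] NP  <  k=1
[3,4] S\NP  lex  "the"
[0,4] S  <  k=3

[0,4] S   <
  [0,3] NP   <
    [0,1] "in" : PP
    [1,3] NP\PP   >
      [1,2] "heard" : (NP\PP)/PP
      [2,3] "ate" : PP
  [3,4] "the" : S\NP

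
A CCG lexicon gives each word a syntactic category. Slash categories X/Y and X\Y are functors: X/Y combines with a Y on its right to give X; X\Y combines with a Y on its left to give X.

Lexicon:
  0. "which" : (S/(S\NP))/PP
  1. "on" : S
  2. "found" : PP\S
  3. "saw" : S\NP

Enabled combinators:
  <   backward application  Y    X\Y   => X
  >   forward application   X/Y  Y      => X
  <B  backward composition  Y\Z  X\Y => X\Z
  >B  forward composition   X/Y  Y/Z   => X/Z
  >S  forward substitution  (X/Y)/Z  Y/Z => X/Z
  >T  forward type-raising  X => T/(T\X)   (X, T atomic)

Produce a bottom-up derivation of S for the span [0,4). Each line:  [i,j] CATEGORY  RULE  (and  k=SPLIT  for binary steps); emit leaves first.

[0,1] (S/(S\NP))/PP  lex  "which"
[1,2] S  lex  "on"
[2,3] PP\S  lex  "found"
[1,3] PP  <  k=2
[0,3] S/(S\NP)  >  k=1
[3,4] S\NP  lex  "saw"
[0,4] S  >  k=3

[0,4] S   >
  [0,3] S/(S\NP)   >
    [0,1] "which" : (S/(S\NP))/PP
    [1,3] PP   <
      [1,2] "on" : S
      [2,3] "found" : PP\S
  [3,4] "saw" : S\NP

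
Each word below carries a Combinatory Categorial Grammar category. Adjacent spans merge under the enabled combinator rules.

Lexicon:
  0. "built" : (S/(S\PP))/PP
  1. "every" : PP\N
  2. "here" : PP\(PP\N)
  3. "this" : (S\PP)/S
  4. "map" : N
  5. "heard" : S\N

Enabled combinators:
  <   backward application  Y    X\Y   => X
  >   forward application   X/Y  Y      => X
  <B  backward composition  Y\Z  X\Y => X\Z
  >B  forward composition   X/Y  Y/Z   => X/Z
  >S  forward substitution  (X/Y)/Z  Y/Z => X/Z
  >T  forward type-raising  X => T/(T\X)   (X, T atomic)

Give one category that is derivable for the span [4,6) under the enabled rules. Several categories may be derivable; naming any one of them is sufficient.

[0,6] S   >
  [0,3] S/(S\PP)   >
    [0,1] "built" : (S/(S\PP))/PP
    [1,3] PP   <
      [1,2] "every" : PP\N
      [2,3] "here" : PP\(PP\N)
  [3,6] S\PP   >
    [3,4] "this" : (S\PP)/S
    [4,6] S   <
      [4,5] "map" : N
      [5,6] "heard" : S\N

S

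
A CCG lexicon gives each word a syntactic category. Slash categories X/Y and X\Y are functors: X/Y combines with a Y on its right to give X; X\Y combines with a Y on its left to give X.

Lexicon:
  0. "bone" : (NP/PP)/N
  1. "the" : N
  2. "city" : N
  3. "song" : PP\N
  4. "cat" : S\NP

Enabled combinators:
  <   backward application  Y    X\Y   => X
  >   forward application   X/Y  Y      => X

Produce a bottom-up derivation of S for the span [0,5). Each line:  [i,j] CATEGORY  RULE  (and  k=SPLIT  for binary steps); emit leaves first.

[0,1] (NP/PP)/N  lex  "bone"
[1,2] N  lex  "the"
[0,2] NP/PP  >  k=1
[2,3] N  lex  "city"
[3,4] PP\N  lex  "song"
[2,4] PP  <  k=3
[0,4] NP  >  k=2
[4,5] S\NP  lex  "cat"
[0,5] S  <  k=4

[0,5] S   <
  [0,4] NP   >
    [0,2] NP/PP   >
      [0,1] "bone" : (NP/PP)/N
      [1,2] "the" : N
    [2,4] PP   <
      [2,3] "city" : N
      [3,4] "song" : PP\N
  [4,5] "cat" : S\NP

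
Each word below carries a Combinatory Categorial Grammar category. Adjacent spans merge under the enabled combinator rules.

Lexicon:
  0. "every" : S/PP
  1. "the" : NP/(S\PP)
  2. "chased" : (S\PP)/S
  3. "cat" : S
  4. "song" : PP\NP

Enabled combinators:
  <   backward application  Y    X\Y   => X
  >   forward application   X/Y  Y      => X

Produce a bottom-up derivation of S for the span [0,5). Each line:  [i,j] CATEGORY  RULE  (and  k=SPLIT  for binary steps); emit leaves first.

[0,1] S/PP  lex  "every"
[1,2] NP/(S\PP)  lex  "the"
[2,3] (S\PP)/S  lex  "chased"
[3,4] S  lex  "cat"
[2,4] S\PP  >  k=3
[1,4] NP  >  k=2
[4,5] PP\NP  lex  "song"
[1,5] PP  <  k=4
[0,5] S  >  k=1

[0,5] S   >
  [0,1] "every" : S/PP
  [1,5] PP   <
    [1,4] NP   >
      [1,2] "the" : NP/(S\PP)
      [2,4] S\PP   >
        [2,3] "chased" : (S\PP)/S
        [3,4] "cat" : S
    [4,5] "song" : PP\NP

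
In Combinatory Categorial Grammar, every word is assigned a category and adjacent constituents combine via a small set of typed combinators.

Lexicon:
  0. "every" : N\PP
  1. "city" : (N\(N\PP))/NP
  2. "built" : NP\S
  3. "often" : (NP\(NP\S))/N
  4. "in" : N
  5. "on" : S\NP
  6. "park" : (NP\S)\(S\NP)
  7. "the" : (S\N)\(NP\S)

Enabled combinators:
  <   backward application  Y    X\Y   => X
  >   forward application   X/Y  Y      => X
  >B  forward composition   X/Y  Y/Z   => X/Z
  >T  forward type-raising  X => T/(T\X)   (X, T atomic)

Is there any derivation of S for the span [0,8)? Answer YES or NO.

[0,8] S   <
  [0,5] N   <
    [0,1] "every" : N\PP
    [1,5] N\(N\PP)   >
      [1,2] "city" : (N\(N\PP))/NP
      [2,5] NP   <
        [2,3] "built" : NP\S
        [3,5] NP\(NP\S)   >
          [3,4] "often" : (NP\(NP\S))/N
          [4,5] "in" : N
  [5,8] S\N   <
    [5,7] NP\S   <
      [5,6] "on" : S\NP
      [6,7] "park" : (NP\S)\(S\NP)
    [7,8] "the" : (S\N)\(NP\S)

YES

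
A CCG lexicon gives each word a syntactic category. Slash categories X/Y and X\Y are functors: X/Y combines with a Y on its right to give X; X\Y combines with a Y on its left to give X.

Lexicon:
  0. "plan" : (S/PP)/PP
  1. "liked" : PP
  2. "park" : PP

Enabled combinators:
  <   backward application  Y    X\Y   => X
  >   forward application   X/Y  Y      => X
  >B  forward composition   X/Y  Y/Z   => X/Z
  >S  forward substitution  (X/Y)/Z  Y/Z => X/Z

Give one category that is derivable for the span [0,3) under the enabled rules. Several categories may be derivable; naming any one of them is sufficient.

S

[0,3] S   >
  [0,2] S/PP   >
    [0,1] "plan" : (S/PP)/PP
    [1,2] "liked" : PP
  [2,3] "park" : PP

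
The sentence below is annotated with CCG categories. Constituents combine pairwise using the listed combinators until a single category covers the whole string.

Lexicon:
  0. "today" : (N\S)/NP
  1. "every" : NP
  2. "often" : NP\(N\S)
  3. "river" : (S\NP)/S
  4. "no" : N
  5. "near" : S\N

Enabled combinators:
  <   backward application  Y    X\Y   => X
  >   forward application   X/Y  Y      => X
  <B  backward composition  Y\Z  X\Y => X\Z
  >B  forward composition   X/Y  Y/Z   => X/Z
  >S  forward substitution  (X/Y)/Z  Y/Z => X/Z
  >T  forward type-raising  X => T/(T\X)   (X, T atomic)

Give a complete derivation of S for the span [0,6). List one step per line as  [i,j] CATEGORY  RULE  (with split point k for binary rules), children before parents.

[0,1] (N\S)/NP  lex  "today"
[1,2] NP  lex  "every"
[0,2] N\S  >  k=1
[2,3] NP\(N\S)  lex  "often"
[0,3] NP  <  k=2
[3,4] (S\NP)/S  lex  "river"
[4,5] N  lex  "no"
[5,6] S\N  lex  "near"
[4,6] S  <  k=5
[3,6] S\NP  >  k=4
[0,6] S  <  k=3

[0,6] S   <
  [0,3] NP   <
    [0,2] N\S   >
      [0,1] "today" : (N\S)/NP
      [1,2] "every" : NP
    [2,3] "often" : NP\(N\S)
  [3,6] S\NP   >
    [3,4] "river" : (S\NP)/S
    [4,6] S   <
      [4,5] "no" : N
      [5,6] "near" : S\N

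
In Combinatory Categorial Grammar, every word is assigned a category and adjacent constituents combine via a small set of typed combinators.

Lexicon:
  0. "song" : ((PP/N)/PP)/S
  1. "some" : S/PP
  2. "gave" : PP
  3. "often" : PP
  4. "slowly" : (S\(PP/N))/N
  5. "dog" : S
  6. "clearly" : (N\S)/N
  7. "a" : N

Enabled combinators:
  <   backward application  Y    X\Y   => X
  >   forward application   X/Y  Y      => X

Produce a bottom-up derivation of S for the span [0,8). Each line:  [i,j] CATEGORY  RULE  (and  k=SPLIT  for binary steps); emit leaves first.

[0,1] ((PP/N)/PP)/S  lex  "song"
[1,2] S/PP  lex  "some"
[2,3] PP  lex  "gave"
[1,3] S  >  k=2
[0,3] (PP/N)/PP  >  k=1
[3,4] PP  lex  "often"
[0,4] PP/N  >  k=3
[4,5] (S\(PP/N))/N  lex  "slowly"
[5,6] S  lex  "dog"
[6,7] (N\S)/N  lex  "clearly"
[7,8] N  lex  "a"
[6,8] N\S  >  k=7
[5,8] N  <  k=6
[4,8] S\(PP/N)  >  k=5
[0,8] S  <  k=4

[0,8] S   <
  [0,4] PP/N   >
    [0,3] (PP/N)/PP   >
      [0,1] "song" : ((PP/N)/PP)/S
      [1,3] S   >
        [1,2] "some" : S/PP
        [2,3] "gave" : PP
    [3,4] "often" : PP
  [4,8] S\(PP/N)   >
    [4,5] "slowly" : (S\(PP/N))/N
    [5,8] N   <
      [5,6] "dog" : S
      [6,8] N\S   >
        [6,7] "clearly" : (N\S)/N
        [7,8] "a" : N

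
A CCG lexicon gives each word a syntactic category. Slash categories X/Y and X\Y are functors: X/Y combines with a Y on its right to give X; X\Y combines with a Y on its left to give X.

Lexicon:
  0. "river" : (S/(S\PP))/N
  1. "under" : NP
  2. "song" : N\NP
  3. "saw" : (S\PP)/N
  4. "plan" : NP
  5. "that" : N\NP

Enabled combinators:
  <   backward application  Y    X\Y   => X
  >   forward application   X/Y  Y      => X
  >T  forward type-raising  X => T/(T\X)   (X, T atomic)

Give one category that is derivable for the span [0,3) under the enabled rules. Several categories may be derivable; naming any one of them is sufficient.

[0,6] S   >
  [0,3] S/(S\PP)   >
    [0,1] "river" : (S/(S\PP))/N
    [1,3] N   >
      [1,2] N/(N\NP)   >T
        [1,2] "under" : NP
      [2,3] "song" : N\NP
  [3,6] S\PP   >
    [3,4] "saw" : (S\PP)/N
    [4,6] N   <
      [4,5] "plan" : NP
      [5,6] "that" : N\NP

S/(S\PP)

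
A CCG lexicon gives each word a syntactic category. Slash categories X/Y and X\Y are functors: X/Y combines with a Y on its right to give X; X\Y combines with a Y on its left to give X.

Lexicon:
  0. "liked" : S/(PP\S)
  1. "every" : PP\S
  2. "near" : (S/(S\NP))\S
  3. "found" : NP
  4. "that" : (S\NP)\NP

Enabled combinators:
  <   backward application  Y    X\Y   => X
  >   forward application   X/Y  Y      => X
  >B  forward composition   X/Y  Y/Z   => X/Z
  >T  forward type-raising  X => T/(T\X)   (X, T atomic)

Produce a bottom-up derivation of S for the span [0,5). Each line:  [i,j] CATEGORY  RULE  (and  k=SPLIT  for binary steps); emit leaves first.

[0,5] S   >
  [0,3] S/(S\NP)   <
    [0,2] S   >
      [0,1] "liked" : S/(PP\S)
      [1,2] "every" : PP\S
    [2,3] "near" : (S/(S\NP))\S
  [3,5] S\NP   <
    [3,4] "found" : NP
    [4,5] "that" : (S\NP)\NP

[0,1] S/(PP\S)  lex  "liked"
[1,2] PP\S  lex  "every"
[0,2] S  >  k=1
[2,3] (S/(S\NP))\S  lex  "near"
[0,3] S/(S\NP)  <  k=2
[3,4] NP  lex  "found"
[4,5] (S\NP)\NP  lex  "that"
[3,5] S\NP  <  k=4
[0,5] S  >  k=3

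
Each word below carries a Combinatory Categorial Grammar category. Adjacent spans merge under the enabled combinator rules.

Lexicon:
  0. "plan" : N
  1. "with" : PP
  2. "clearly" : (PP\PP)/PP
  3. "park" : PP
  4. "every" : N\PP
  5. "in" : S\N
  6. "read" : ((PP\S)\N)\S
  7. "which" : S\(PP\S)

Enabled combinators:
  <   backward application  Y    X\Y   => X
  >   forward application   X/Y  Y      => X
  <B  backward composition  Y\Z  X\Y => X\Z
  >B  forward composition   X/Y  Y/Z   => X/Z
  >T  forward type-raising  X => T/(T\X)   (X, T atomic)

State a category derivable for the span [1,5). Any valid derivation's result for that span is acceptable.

[0,8] S   >
  [0,1] S/(S\N)   >T
    [0,1] "plan" : N
  [1,8] S\N   <B
    [1,7] (PP\S)\N   <
      [1,6] S   <
        [1,5] N   <
          [1,2] "with" : PP
          [2,5] N\PP   <B
            [2,4] PP\PP   >
              [2,3] "clearly" : (PP\PP)/PP
              [3,4] "park" : PP
            [4,5] "every" : N\PP
        [5,6] "in" : S\N
      [6,7] "read" : ((PP\S)\N)\S
    [7,8] "which" : S\(PP\S)

N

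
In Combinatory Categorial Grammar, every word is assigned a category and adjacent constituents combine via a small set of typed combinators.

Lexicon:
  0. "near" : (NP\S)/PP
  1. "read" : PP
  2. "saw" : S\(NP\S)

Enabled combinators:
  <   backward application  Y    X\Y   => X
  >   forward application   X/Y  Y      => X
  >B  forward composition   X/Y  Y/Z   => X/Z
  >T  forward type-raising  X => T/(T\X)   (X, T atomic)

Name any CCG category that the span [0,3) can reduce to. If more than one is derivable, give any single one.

S

[0,3] S   <
  [0,2] NP\S   >
    [0,1] "near" : (NP\S)/PP
    [1,2] "read" : PP
  [2,3] "saw" : S\(NP\S)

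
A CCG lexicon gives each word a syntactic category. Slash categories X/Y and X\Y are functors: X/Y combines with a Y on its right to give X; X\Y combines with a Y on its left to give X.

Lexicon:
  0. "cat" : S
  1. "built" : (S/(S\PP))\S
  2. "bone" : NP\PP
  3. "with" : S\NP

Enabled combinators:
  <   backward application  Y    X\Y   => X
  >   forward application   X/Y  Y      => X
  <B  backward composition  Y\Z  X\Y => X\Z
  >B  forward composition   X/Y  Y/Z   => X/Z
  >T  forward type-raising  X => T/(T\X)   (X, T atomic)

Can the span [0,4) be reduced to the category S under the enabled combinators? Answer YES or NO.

[0,4] S   >
  [0,2] S/(S\PP)   <
    [0,1] "cat" : S
    [1,2] "built" : (S/(S\PP))\S
  [2,4] S\PP   <B
    [2,3] "bone" : NP\PP
    [3,4] "with" : S\NP

YES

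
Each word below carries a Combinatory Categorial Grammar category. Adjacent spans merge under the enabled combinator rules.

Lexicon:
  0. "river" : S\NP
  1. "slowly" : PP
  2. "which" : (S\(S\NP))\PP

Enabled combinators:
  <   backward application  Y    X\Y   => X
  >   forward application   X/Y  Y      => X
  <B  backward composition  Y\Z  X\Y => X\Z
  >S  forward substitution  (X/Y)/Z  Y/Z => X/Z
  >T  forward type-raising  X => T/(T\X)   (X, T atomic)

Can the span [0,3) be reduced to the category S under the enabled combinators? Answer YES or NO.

[0,3] S   <
  [0,1] "river" : S\NP
  [1,3] S\(S\NP)   <
    [1,2] "slowly" : PP
    [2,3] "which" : (S\(S\NP))\PP

YES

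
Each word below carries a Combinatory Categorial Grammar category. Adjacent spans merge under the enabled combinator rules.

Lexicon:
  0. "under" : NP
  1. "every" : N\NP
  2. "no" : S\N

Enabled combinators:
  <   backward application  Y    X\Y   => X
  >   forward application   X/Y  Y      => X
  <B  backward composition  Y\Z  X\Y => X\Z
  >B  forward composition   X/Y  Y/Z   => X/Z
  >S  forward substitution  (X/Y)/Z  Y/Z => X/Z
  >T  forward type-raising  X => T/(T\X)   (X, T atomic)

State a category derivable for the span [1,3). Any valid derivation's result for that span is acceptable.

S\NP

[0,3] S   <
  [0,1] "under" : NP
  [1,3] S\NP   <B
    [1,2] "every" : N\NP
    [2,3] "no" : S\N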